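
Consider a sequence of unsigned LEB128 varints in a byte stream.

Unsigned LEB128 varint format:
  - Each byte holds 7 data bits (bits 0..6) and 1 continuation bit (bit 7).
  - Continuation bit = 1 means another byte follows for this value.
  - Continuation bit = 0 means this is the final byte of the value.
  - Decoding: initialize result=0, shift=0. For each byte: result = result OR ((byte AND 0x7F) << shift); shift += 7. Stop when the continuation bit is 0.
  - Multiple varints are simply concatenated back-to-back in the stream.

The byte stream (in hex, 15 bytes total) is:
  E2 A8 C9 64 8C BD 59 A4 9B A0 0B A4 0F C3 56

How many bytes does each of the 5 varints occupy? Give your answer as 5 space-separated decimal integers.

Answer: 4 3 4 2 2

Derivation:
  byte[0]=0xE2 cont=1 payload=0x62=98: acc |= 98<<0 -> acc=98 shift=7
  byte[1]=0xA8 cont=1 payload=0x28=40: acc |= 40<<7 -> acc=5218 shift=14
  byte[2]=0xC9 cont=1 payload=0x49=73: acc |= 73<<14 -> acc=1201250 shift=21
  byte[3]=0x64 cont=0 payload=0x64=100: acc |= 100<<21 -> acc=210916450 shift=28 [end]
Varint 1: bytes[0:4] = E2 A8 C9 64 -> value 210916450 (4 byte(s))
  byte[4]=0x8C cont=1 payload=0x0C=12: acc |= 12<<0 -> acc=12 shift=7
  byte[5]=0xBD cont=1 payload=0x3D=61: acc |= 61<<7 -> acc=7820 shift=14
  byte[6]=0x59 cont=0 payload=0x59=89: acc |= 89<<14 -> acc=1465996 shift=21 [end]
Varint 2: bytes[4:7] = 8C BD 59 -> value 1465996 (3 byte(s))
  byte[7]=0xA4 cont=1 payload=0x24=36: acc |= 36<<0 -> acc=36 shift=7
  byte[8]=0x9B cont=1 payload=0x1B=27: acc |= 27<<7 -> acc=3492 shift=14
  byte[9]=0xA0 cont=1 payload=0x20=32: acc |= 32<<14 -> acc=527780 shift=21
  byte[10]=0x0B cont=0 payload=0x0B=11: acc |= 11<<21 -> acc=23596452 shift=28 [end]
Varint 3: bytes[7:11] = A4 9B A0 0B -> value 23596452 (4 byte(s))
  byte[11]=0xA4 cont=1 payload=0x24=36: acc |= 36<<0 -> acc=36 shift=7
  byte[12]=0x0F cont=0 payload=0x0F=15: acc |= 15<<7 -> acc=1956 shift=14 [end]
Varint 4: bytes[11:13] = A4 0F -> value 1956 (2 byte(s))
  byte[13]=0xC3 cont=1 payload=0x43=67: acc |= 67<<0 -> acc=67 shift=7
  byte[14]=0x56 cont=0 payload=0x56=86: acc |= 86<<7 -> acc=11075 shift=14 [end]
Varint 5: bytes[13:15] = C3 56 -> value 11075 (2 byte(s))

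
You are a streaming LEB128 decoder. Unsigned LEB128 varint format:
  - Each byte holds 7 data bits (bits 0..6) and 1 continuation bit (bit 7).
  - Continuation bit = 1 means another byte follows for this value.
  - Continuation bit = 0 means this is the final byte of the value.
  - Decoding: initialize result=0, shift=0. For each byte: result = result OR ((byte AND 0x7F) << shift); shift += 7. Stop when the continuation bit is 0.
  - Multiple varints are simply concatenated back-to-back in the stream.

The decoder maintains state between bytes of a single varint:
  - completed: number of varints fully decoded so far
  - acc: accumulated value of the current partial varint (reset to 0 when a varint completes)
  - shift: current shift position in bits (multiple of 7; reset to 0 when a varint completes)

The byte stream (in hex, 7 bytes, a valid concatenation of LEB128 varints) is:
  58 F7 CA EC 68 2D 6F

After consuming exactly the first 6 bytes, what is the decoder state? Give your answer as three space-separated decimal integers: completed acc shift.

byte[0]=0x58 cont=0 payload=0x58: varint #1 complete (value=88); reset -> completed=1 acc=0 shift=0
byte[1]=0xF7 cont=1 payload=0x77: acc |= 119<<0 -> completed=1 acc=119 shift=7
byte[2]=0xCA cont=1 payload=0x4A: acc |= 74<<7 -> completed=1 acc=9591 shift=14
byte[3]=0xEC cont=1 payload=0x6C: acc |= 108<<14 -> completed=1 acc=1779063 shift=21
byte[4]=0x68 cont=0 payload=0x68: varint #2 complete (value=219882871); reset -> completed=2 acc=0 shift=0
byte[5]=0x2D cont=0 payload=0x2D: varint #3 complete (value=45); reset -> completed=3 acc=0 shift=0

Answer: 3 0 0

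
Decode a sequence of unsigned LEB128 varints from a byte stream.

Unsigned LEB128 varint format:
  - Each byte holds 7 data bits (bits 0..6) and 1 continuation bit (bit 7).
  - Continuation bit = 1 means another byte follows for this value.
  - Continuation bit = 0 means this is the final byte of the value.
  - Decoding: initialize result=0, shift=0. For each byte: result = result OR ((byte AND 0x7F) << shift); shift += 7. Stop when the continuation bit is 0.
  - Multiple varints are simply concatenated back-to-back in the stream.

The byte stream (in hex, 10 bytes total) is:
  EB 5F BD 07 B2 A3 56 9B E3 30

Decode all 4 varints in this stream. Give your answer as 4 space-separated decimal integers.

Answer: 12267 957 1413554 799131

Derivation:
  byte[0]=0xEB cont=1 payload=0x6B=107: acc |= 107<<0 -> acc=107 shift=7
  byte[1]=0x5F cont=0 payload=0x5F=95: acc |= 95<<7 -> acc=12267 shift=14 [end]
Varint 1: bytes[0:2] = EB 5F -> value 12267 (2 byte(s))
  byte[2]=0xBD cont=1 payload=0x3D=61: acc |= 61<<0 -> acc=61 shift=7
  byte[3]=0x07 cont=0 payload=0x07=7: acc |= 7<<7 -> acc=957 shift=14 [end]
Varint 2: bytes[2:4] = BD 07 -> value 957 (2 byte(s))
  byte[4]=0xB2 cont=1 payload=0x32=50: acc |= 50<<0 -> acc=50 shift=7
  byte[5]=0xA3 cont=1 payload=0x23=35: acc |= 35<<7 -> acc=4530 shift=14
  byte[6]=0x56 cont=0 payload=0x56=86: acc |= 86<<14 -> acc=1413554 shift=21 [end]
Varint 3: bytes[4:7] = B2 A3 56 -> value 1413554 (3 byte(s))
  byte[7]=0x9B cont=1 payload=0x1B=27: acc |= 27<<0 -> acc=27 shift=7
  byte[8]=0xE3 cont=1 payload=0x63=99: acc |= 99<<7 -> acc=12699 shift=14
  byte[9]=0x30 cont=0 payload=0x30=48: acc |= 48<<14 -> acc=799131 shift=21 [end]
Varint 4: bytes[7:10] = 9B E3 30 -> value 799131 (3 byte(s))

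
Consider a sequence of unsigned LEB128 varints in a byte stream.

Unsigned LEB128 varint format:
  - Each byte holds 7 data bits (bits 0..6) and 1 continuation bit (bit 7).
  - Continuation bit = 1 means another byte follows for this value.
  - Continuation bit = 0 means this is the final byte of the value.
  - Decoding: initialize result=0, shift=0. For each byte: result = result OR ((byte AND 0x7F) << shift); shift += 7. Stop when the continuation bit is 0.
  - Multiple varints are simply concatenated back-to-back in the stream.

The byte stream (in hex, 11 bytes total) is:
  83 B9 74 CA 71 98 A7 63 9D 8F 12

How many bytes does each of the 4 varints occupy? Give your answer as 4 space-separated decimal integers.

  byte[0]=0x83 cont=1 payload=0x03=3: acc |= 3<<0 -> acc=3 shift=7
  byte[1]=0xB9 cont=1 payload=0x39=57: acc |= 57<<7 -> acc=7299 shift=14
  byte[2]=0x74 cont=0 payload=0x74=116: acc |= 116<<14 -> acc=1907843 shift=21 [end]
Varint 1: bytes[0:3] = 83 B9 74 -> value 1907843 (3 byte(s))
  byte[3]=0xCA cont=1 payload=0x4A=74: acc |= 74<<0 -> acc=74 shift=7
  byte[4]=0x71 cont=0 payload=0x71=113: acc |= 113<<7 -> acc=14538 shift=14 [end]
Varint 2: bytes[3:5] = CA 71 -> value 14538 (2 byte(s))
  byte[5]=0x98 cont=1 payload=0x18=24: acc |= 24<<0 -> acc=24 shift=7
  byte[6]=0xA7 cont=1 payload=0x27=39: acc |= 39<<7 -> acc=5016 shift=14
  byte[7]=0x63 cont=0 payload=0x63=99: acc |= 99<<14 -> acc=1627032 shift=21 [end]
Varint 3: bytes[5:8] = 98 A7 63 -> value 1627032 (3 byte(s))
  byte[8]=0x9D cont=1 payload=0x1D=29: acc |= 29<<0 -> acc=29 shift=7
  byte[9]=0x8F cont=1 payload=0x0F=15: acc |= 15<<7 -> acc=1949 shift=14
  byte[10]=0x12 cont=0 payload=0x12=18: acc |= 18<<14 -> acc=296861 shift=21 [end]
Varint 4: bytes[8:11] = 9D 8F 12 -> value 296861 (3 byte(s))

Answer: 3 2 3 3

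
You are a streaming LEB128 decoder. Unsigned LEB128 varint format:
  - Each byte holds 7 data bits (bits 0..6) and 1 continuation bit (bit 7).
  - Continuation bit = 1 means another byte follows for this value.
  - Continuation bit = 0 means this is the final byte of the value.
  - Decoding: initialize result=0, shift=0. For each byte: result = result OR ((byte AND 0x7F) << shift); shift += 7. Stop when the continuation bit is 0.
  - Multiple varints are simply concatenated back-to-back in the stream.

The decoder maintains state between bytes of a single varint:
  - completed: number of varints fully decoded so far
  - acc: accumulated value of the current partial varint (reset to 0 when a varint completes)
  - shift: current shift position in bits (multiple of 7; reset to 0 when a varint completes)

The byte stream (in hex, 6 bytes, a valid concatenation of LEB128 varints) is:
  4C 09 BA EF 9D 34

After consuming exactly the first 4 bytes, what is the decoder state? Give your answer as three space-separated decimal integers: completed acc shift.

byte[0]=0x4C cont=0 payload=0x4C: varint #1 complete (value=76); reset -> completed=1 acc=0 shift=0
byte[1]=0x09 cont=0 payload=0x09: varint #2 complete (value=9); reset -> completed=2 acc=0 shift=0
byte[2]=0xBA cont=1 payload=0x3A: acc |= 58<<0 -> completed=2 acc=58 shift=7
byte[3]=0xEF cont=1 payload=0x6F: acc |= 111<<7 -> completed=2 acc=14266 shift=14

Answer: 2 14266 14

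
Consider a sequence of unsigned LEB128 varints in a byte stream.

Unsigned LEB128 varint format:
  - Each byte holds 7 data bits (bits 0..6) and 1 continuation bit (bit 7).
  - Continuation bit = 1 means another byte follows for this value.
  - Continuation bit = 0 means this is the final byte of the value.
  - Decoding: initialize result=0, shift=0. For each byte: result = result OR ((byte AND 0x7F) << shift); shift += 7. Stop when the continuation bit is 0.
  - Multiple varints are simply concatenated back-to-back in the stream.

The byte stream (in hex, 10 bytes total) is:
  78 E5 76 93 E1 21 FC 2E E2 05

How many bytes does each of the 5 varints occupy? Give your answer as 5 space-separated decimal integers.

  byte[0]=0x78 cont=0 payload=0x78=120: acc |= 120<<0 -> acc=120 shift=7 [end]
Varint 1: bytes[0:1] = 78 -> value 120 (1 byte(s))
  byte[1]=0xE5 cont=1 payload=0x65=101: acc |= 101<<0 -> acc=101 shift=7
  byte[2]=0x76 cont=0 payload=0x76=118: acc |= 118<<7 -> acc=15205 shift=14 [end]
Varint 2: bytes[1:3] = E5 76 -> value 15205 (2 byte(s))
  byte[3]=0x93 cont=1 payload=0x13=19: acc |= 19<<0 -> acc=19 shift=7
  byte[4]=0xE1 cont=1 payload=0x61=97: acc |= 97<<7 -> acc=12435 shift=14
  byte[5]=0x21 cont=0 payload=0x21=33: acc |= 33<<14 -> acc=553107 shift=21 [end]
Varint 3: bytes[3:6] = 93 E1 21 -> value 553107 (3 byte(s))
  byte[6]=0xFC cont=1 payload=0x7C=124: acc |= 124<<0 -> acc=124 shift=7
  byte[7]=0x2E cont=0 payload=0x2E=46: acc |= 46<<7 -> acc=6012 shift=14 [end]
Varint 4: bytes[6:8] = FC 2E -> value 6012 (2 byte(s))
  byte[8]=0xE2 cont=1 payload=0x62=98: acc |= 98<<0 -> acc=98 shift=7
  byte[9]=0x05 cont=0 payload=0x05=5: acc |= 5<<7 -> acc=738 shift=14 [end]
Varint 5: bytes[8:10] = E2 05 -> value 738 (2 byte(s))

Answer: 1 2 3 2 2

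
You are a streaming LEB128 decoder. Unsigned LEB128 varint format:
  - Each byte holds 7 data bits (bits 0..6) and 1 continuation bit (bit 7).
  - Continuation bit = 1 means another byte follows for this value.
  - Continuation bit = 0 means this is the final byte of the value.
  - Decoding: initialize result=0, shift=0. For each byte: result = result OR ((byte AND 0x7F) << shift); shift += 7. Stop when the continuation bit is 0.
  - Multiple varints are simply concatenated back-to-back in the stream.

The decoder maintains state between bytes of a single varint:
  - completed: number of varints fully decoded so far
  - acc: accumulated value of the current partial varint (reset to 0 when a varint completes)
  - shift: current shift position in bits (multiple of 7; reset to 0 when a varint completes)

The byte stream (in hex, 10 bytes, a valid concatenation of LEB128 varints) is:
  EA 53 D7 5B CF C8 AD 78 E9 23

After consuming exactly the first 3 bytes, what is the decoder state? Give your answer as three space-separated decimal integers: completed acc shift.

Answer: 1 87 7

Derivation:
byte[0]=0xEA cont=1 payload=0x6A: acc |= 106<<0 -> completed=0 acc=106 shift=7
byte[1]=0x53 cont=0 payload=0x53: varint #1 complete (value=10730); reset -> completed=1 acc=0 shift=0
byte[2]=0xD7 cont=1 payload=0x57: acc |= 87<<0 -> completed=1 acc=87 shift=7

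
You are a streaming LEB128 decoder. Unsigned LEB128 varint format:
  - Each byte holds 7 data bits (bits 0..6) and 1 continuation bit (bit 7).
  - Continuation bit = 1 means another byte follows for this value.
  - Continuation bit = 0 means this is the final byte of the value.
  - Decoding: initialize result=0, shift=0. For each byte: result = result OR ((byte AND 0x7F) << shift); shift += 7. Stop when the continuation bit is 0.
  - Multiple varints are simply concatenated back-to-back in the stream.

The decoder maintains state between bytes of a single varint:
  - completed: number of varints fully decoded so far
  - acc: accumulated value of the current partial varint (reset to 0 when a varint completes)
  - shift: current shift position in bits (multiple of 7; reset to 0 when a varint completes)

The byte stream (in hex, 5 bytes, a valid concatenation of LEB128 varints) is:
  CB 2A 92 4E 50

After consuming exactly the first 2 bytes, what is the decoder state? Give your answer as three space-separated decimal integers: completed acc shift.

Answer: 1 0 0

Derivation:
byte[0]=0xCB cont=1 payload=0x4B: acc |= 75<<0 -> completed=0 acc=75 shift=7
byte[1]=0x2A cont=0 payload=0x2A: varint #1 complete (value=5451); reset -> completed=1 acc=0 shift=0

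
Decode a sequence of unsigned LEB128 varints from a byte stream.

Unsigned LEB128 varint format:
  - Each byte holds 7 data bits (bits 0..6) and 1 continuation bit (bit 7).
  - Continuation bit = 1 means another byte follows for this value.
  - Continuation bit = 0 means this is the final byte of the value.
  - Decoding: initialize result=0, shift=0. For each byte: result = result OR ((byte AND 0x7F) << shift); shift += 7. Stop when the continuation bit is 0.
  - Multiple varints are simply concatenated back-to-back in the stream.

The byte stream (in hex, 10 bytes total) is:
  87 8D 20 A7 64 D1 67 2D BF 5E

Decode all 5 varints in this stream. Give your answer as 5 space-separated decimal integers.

  byte[0]=0x87 cont=1 payload=0x07=7: acc |= 7<<0 -> acc=7 shift=7
  byte[1]=0x8D cont=1 payload=0x0D=13: acc |= 13<<7 -> acc=1671 shift=14
  byte[2]=0x20 cont=0 payload=0x20=32: acc |= 32<<14 -> acc=525959 shift=21 [end]
Varint 1: bytes[0:3] = 87 8D 20 -> value 525959 (3 byte(s))
  byte[3]=0xA7 cont=1 payload=0x27=39: acc |= 39<<0 -> acc=39 shift=7
  byte[4]=0x64 cont=0 payload=0x64=100: acc |= 100<<7 -> acc=12839 shift=14 [end]
Varint 2: bytes[3:5] = A7 64 -> value 12839 (2 byte(s))
  byte[5]=0xD1 cont=1 payload=0x51=81: acc |= 81<<0 -> acc=81 shift=7
  byte[6]=0x67 cont=0 payload=0x67=103: acc |= 103<<7 -> acc=13265 shift=14 [end]
Varint 3: bytes[5:7] = D1 67 -> value 13265 (2 byte(s))
  byte[7]=0x2D cont=0 payload=0x2D=45: acc |= 45<<0 -> acc=45 shift=7 [end]
Varint 4: bytes[7:8] = 2D -> value 45 (1 byte(s))
  byte[8]=0xBF cont=1 payload=0x3F=63: acc |= 63<<0 -> acc=63 shift=7
  byte[9]=0x5E cont=0 payload=0x5E=94: acc |= 94<<7 -> acc=12095 shift=14 [end]
Varint 5: bytes[8:10] = BF 5E -> value 12095 (2 byte(s))

Answer: 525959 12839 13265 45 12095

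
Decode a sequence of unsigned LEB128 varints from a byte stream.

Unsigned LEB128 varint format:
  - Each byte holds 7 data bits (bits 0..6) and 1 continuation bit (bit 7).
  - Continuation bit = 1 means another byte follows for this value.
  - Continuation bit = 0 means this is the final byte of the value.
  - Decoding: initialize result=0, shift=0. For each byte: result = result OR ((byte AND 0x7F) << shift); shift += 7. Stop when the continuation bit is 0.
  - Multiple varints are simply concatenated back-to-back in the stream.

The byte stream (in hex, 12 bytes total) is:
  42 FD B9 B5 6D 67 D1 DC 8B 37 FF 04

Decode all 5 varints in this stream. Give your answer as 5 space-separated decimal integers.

  byte[0]=0x42 cont=0 payload=0x42=66: acc |= 66<<0 -> acc=66 shift=7 [end]
Varint 1: bytes[0:1] = 42 -> value 66 (1 byte(s))
  byte[1]=0xFD cont=1 payload=0x7D=125: acc |= 125<<0 -> acc=125 shift=7
  byte[2]=0xB9 cont=1 payload=0x39=57: acc |= 57<<7 -> acc=7421 shift=14
  byte[3]=0xB5 cont=1 payload=0x35=53: acc |= 53<<14 -> acc=875773 shift=21
  byte[4]=0x6D cont=0 payload=0x6D=109: acc |= 109<<21 -> acc=229465341 shift=28 [end]
Varint 2: bytes[1:5] = FD B9 B5 6D -> value 229465341 (4 byte(s))
  byte[5]=0x67 cont=0 payload=0x67=103: acc |= 103<<0 -> acc=103 shift=7 [end]
Varint 3: bytes[5:6] = 67 -> value 103 (1 byte(s))
  byte[6]=0xD1 cont=1 payload=0x51=81: acc |= 81<<0 -> acc=81 shift=7
  byte[7]=0xDC cont=1 payload=0x5C=92: acc |= 92<<7 -> acc=11857 shift=14
  byte[8]=0x8B cont=1 payload=0x0B=11: acc |= 11<<14 -> acc=192081 shift=21
  byte[9]=0x37 cont=0 payload=0x37=55: acc |= 55<<21 -> acc=115535441 shift=28 [end]
Varint 4: bytes[6:10] = D1 DC 8B 37 -> value 115535441 (4 byte(s))
  byte[10]=0xFF cont=1 payload=0x7F=127: acc |= 127<<0 -> acc=127 shift=7
  byte[11]=0x04 cont=0 payload=0x04=4: acc |= 4<<7 -> acc=639 shift=14 [end]
Varint 5: bytes[10:12] = FF 04 -> value 639 (2 byte(s))

Answer: 66 229465341 103 115535441 639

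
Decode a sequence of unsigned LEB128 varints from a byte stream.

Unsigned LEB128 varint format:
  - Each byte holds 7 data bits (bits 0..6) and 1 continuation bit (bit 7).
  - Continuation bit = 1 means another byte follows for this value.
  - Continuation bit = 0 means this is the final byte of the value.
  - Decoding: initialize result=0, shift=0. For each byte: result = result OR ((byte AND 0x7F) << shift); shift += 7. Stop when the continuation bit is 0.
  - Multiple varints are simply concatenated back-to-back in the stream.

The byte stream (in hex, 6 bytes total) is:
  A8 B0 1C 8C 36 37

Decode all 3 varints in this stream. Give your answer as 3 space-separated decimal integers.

  byte[0]=0xA8 cont=1 payload=0x28=40: acc |= 40<<0 -> acc=40 shift=7
  byte[1]=0xB0 cont=1 payload=0x30=48: acc |= 48<<7 -> acc=6184 shift=14
  byte[2]=0x1C cont=0 payload=0x1C=28: acc |= 28<<14 -> acc=464936 shift=21 [end]
Varint 1: bytes[0:3] = A8 B0 1C -> value 464936 (3 byte(s))
  byte[3]=0x8C cont=1 payload=0x0C=12: acc |= 12<<0 -> acc=12 shift=7
  byte[4]=0x36 cont=0 payload=0x36=54: acc |= 54<<7 -> acc=6924 shift=14 [end]
Varint 2: bytes[3:5] = 8C 36 -> value 6924 (2 byte(s))
  byte[5]=0x37 cont=0 payload=0x37=55: acc |= 55<<0 -> acc=55 shift=7 [end]
Varint 3: bytes[5:6] = 37 -> value 55 (1 byte(s))

Answer: 464936 6924 55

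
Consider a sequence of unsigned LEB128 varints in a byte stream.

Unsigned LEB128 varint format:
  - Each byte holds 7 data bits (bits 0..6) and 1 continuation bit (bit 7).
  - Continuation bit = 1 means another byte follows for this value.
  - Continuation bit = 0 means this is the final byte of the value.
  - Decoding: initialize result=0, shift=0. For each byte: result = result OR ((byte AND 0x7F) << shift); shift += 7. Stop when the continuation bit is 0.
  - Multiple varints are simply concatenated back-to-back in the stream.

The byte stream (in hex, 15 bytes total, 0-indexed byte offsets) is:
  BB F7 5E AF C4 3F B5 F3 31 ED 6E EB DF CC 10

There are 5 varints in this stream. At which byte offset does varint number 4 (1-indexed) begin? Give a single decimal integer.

  byte[0]=0xBB cont=1 payload=0x3B=59: acc |= 59<<0 -> acc=59 shift=7
  byte[1]=0xF7 cont=1 payload=0x77=119: acc |= 119<<7 -> acc=15291 shift=14
  byte[2]=0x5E cont=0 payload=0x5E=94: acc |= 94<<14 -> acc=1555387 shift=21 [end]
Varint 1: bytes[0:3] = BB F7 5E -> value 1555387 (3 byte(s))
  byte[3]=0xAF cont=1 payload=0x2F=47: acc |= 47<<0 -> acc=47 shift=7
  byte[4]=0xC4 cont=1 payload=0x44=68: acc |= 68<<7 -> acc=8751 shift=14
  byte[5]=0x3F cont=0 payload=0x3F=63: acc |= 63<<14 -> acc=1040943 shift=21 [end]
Varint 2: bytes[3:6] = AF C4 3F -> value 1040943 (3 byte(s))
  byte[6]=0xB5 cont=1 payload=0x35=53: acc |= 53<<0 -> acc=53 shift=7
  byte[7]=0xF3 cont=1 payload=0x73=115: acc |= 115<<7 -> acc=14773 shift=14
  byte[8]=0x31 cont=0 payload=0x31=49: acc |= 49<<14 -> acc=817589 shift=21 [end]
Varint 3: bytes[6:9] = B5 F3 31 -> value 817589 (3 byte(s))
  byte[9]=0xED cont=1 payload=0x6D=109: acc |= 109<<0 -> acc=109 shift=7
  byte[10]=0x6E cont=0 payload=0x6E=110: acc |= 110<<7 -> acc=14189 shift=14 [end]
Varint 4: bytes[9:11] = ED 6E -> value 14189 (2 byte(s))
  byte[11]=0xEB cont=1 payload=0x6B=107: acc |= 107<<0 -> acc=107 shift=7
  byte[12]=0xDF cont=1 payload=0x5F=95: acc |= 95<<7 -> acc=12267 shift=14
  byte[13]=0xCC cont=1 payload=0x4C=76: acc |= 76<<14 -> acc=1257451 shift=21
  byte[14]=0x10 cont=0 payload=0x10=16: acc |= 16<<21 -> acc=34811883 shift=28 [end]
Varint 5: bytes[11:15] = EB DF CC 10 -> value 34811883 (4 byte(s))

Answer: 9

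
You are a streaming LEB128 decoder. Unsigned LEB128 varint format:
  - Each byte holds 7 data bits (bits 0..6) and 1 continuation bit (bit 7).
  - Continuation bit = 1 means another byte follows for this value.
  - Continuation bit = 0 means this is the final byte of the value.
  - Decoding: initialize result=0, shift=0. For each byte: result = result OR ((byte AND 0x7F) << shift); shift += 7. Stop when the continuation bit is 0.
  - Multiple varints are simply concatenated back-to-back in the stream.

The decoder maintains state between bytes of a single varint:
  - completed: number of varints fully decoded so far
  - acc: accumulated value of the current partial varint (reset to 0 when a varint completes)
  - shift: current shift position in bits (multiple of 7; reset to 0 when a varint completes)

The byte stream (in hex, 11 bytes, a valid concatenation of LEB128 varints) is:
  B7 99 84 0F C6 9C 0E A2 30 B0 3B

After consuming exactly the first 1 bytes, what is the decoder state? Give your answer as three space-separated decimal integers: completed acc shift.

Answer: 0 55 7

Derivation:
byte[0]=0xB7 cont=1 payload=0x37: acc |= 55<<0 -> completed=0 acc=55 shift=7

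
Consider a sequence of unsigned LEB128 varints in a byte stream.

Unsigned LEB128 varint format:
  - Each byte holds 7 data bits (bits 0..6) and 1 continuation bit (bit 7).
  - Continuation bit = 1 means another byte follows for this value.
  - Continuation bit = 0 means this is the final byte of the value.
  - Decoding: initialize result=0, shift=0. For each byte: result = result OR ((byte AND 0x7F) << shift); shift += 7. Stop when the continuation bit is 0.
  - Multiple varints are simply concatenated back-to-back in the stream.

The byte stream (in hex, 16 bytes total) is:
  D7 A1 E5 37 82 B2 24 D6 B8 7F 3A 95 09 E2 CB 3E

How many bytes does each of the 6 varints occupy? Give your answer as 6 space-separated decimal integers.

Answer: 4 3 3 1 2 3

Derivation:
  byte[0]=0xD7 cont=1 payload=0x57=87: acc |= 87<<0 -> acc=87 shift=7
  byte[1]=0xA1 cont=1 payload=0x21=33: acc |= 33<<7 -> acc=4311 shift=14
  byte[2]=0xE5 cont=1 payload=0x65=101: acc |= 101<<14 -> acc=1659095 shift=21
  byte[3]=0x37 cont=0 payload=0x37=55: acc |= 55<<21 -> acc=117002455 shift=28 [end]
Varint 1: bytes[0:4] = D7 A1 E5 37 -> value 117002455 (4 byte(s))
  byte[4]=0x82 cont=1 payload=0x02=2: acc |= 2<<0 -> acc=2 shift=7
  byte[5]=0xB2 cont=1 payload=0x32=50: acc |= 50<<7 -> acc=6402 shift=14
  byte[6]=0x24 cont=0 payload=0x24=36: acc |= 36<<14 -> acc=596226 shift=21 [end]
Varint 2: bytes[4:7] = 82 B2 24 -> value 596226 (3 byte(s))
  byte[7]=0xD6 cont=1 payload=0x56=86: acc |= 86<<0 -> acc=86 shift=7
  byte[8]=0xB8 cont=1 payload=0x38=56: acc |= 56<<7 -> acc=7254 shift=14
  byte[9]=0x7F cont=0 payload=0x7F=127: acc |= 127<<14 -> acc=2088022 shift=21 [end]
Varint 3: bytes[7:10] = D6 B8 7F -> value 2088022 (3 byte(s))
  byte[10]=0x3A cont=0 payload=0x3A=58: acc |= 58<<0 -> acc=58 shift=7 [end]
Varint 4: bytes[10:11] = 3A -> value 58 (1 byte(s))
  byte[11]=0x95 cont=1 payload=0x15=21: acc |= 21<<0 -> acc=21 shift=7
  byte[12]=0x09 cont=0 payload=0x09=9: acc |= 9<<7 -> acc=1173 shift=14 [end]
Varint 5: bytes[11:13] = 95 09 -> value 1173 (2 byte(s))
  byte[13]=0xE2 cont=1 payload=0x62=98: acc |= 98<<0 -> acc=98 shift=7
  byte[14]=0xCB cont=1 payload=0x4B=75: acc |= 75<<7 -> acc=9698 shift=14
  byte[15]=0x3E cont=0 payload=0x3E=62: acc |= 62<<14 -> acc=1025506 shift=21 [end]
Varint 6: bytes[13:16] = E2 CB 3E -> value 1025506 (3 byte(s))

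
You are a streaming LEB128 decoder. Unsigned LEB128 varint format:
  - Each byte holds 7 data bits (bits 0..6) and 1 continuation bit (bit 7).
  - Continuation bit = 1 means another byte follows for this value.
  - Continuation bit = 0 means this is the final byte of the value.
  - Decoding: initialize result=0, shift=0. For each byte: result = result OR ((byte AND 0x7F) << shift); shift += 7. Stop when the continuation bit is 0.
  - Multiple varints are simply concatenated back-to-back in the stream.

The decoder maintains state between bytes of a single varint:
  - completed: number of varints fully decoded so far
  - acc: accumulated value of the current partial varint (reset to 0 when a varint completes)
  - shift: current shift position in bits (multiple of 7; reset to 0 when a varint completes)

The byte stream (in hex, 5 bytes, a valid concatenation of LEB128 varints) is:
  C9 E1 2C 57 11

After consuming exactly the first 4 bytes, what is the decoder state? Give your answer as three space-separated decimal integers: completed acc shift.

byte[0]=0xC9 cont=1 payload=0x49: acc |= 73<<0 -> completed=0 acc=73 shift=7
byte[1]=0xE1 cont=1 payload=0x61: acc |= 97<<7 -> completed=0 acc=12489 shift=14
byte[2]=0x2C cont=0 payload=0x2C: varint #1 complete (value=733385); reset -> completed=1 acc=0 shift=0
byte[3]=0x57 cont=0 payload=0x57: varint #2 complete (value=87); reset -> completed=2 acc=0 shift=0

Answer: 2 0 0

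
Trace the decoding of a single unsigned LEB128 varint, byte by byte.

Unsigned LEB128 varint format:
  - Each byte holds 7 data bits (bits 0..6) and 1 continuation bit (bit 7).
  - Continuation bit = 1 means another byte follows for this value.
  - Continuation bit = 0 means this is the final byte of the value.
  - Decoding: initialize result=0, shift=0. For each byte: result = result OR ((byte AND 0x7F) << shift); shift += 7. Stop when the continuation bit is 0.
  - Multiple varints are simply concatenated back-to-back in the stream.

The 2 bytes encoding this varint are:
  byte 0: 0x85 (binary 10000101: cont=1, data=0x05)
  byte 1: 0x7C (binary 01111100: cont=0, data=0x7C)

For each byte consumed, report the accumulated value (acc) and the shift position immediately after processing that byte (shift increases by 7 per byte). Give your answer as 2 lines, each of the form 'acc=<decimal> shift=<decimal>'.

byte 0=0x85: payload=0x05=5, contrib = 5<<0 = 5; acc -> 5, shift -> 7
byte 1=0x7C: payload=0x7C=124, contrib = 124<<7 = 15872; acc -> 15877, shift -> 14

Answer: acc=5 shift=7
acc=15877 shift=14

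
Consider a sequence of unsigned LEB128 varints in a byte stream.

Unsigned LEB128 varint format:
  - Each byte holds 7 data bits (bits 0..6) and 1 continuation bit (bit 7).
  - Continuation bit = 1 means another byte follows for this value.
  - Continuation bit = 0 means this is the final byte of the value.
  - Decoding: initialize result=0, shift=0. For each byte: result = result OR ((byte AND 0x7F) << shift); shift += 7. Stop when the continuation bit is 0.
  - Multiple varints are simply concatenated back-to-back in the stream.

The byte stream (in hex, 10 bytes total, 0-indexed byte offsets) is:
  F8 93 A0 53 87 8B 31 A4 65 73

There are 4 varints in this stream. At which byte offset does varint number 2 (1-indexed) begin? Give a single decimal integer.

  byte[0]=0xF8 cont=1 payload=0x78=120: acc |= 120<<0 -> acc=120 shift=7
  byte[1]=0x93 cont=1 payload=0x13=19: acc |= 19<<7 -> acc=2552 shift=14
  byte[2]=0xA0 cont=1 payload=0x20=32: acc |= 32<<14 -> acc=526840 shift=21
  byte[3]=0x53 cont=0 payload=0x53=83: acc |= 83<<21 -> acc=174590456 shift=28 [end]
Varint 1: bytes[0:4] = F8 93 A0 53 -> value 174590456 (4 byte(s))
  byte[4]=0x87 cont=1 payload=0x07=7: acc |= 7<<0 -> acc=7 shift=7
  byte[5]=0x8B cont=1 payload=0x0B=11: acc |= 11<<7 -> acc=1415 shift=14
  byte[6]=0x31 cont=0 payload=0x31=49: acc |= 49<<14 -> acc=804231 shift=21 [end]
Varint 2: bytes[4:7] = 87 8B 31 -> value 804231 (3 byte(s))
  byte[7]=0xA4 cont=1 payload=0x24=36: acc |= 36<<0 -> acc=36 shift=7
  byte[8]=0x65 cont=0 payload=0x65=101: acc |= 101<<7 -> acc=12964 shift=14 [end]
Varint 3: bytes[7:9] = A4 65 -> value 12964 (2 byte(s))
  byte[9]=0x73 cont=0 payload=0x73=115: acc |= 115<<0 -> acc=115 shift=7 [end]
Varint 4: bytes[9:10] = 73 -> value 115 (1 byte(s))

Answer: 4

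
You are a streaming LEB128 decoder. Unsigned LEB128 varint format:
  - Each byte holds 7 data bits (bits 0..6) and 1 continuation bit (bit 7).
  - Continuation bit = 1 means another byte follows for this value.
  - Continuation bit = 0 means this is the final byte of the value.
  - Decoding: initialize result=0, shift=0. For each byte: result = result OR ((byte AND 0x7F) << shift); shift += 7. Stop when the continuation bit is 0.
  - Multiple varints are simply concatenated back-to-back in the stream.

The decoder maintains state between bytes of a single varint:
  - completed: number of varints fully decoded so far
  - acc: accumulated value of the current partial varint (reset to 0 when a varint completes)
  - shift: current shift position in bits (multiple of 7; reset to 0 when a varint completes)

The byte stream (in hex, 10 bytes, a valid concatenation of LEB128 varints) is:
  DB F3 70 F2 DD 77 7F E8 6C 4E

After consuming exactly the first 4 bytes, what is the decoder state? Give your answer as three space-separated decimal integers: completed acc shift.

Answer: 1 114 7

Derivation:
byte[0]=0xDB cont=1 payload=0x5B: acc |= 91<<0 -> completed=0 acc=91 shift=7
byte[1]=0xF3 cont=1 payload=0x73: acc |= 115<<7 -> completed=0 acc=14811 shift=14
byte[2]=0x70 cont=0 payload=0x70: varint #1 complete (value=1849819); reset -> completed=1 acc=0 shift=0
byte[3]=0xF2 cont=1 payload=0x72: acc |= 114<<0 -> completed=1 acc=114 shift=7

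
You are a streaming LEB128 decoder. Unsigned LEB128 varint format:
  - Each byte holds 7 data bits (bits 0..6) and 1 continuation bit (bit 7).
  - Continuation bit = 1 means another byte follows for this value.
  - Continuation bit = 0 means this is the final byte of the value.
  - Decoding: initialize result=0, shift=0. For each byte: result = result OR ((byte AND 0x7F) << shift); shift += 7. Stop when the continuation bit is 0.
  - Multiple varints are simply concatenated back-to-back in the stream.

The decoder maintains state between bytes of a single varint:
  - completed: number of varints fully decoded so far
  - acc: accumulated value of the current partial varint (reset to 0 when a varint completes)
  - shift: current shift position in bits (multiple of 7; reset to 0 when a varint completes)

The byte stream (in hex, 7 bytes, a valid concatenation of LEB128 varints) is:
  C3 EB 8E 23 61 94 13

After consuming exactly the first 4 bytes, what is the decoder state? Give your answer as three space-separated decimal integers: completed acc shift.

byte[0]=0xC3 cont=1 payload=0x43: acc |= 67<<0 -> completed=0 acc=67 shift=7
byte[1]=0xEB cont=1 payload=0x6B: acc |= 107<<7 -> completed=0 acc=13763 shift=14
byte[2]=0x8E cont=1 payload=0x0E: acc |= 14<<14 -> completed=0 acc=243139 shift=21
byte[3]=0x23 cont=0 payload=0x23: varint #1 complete (value=73643459); reset -> completed=1 acc=0 shift=0

Answer: 1 0 0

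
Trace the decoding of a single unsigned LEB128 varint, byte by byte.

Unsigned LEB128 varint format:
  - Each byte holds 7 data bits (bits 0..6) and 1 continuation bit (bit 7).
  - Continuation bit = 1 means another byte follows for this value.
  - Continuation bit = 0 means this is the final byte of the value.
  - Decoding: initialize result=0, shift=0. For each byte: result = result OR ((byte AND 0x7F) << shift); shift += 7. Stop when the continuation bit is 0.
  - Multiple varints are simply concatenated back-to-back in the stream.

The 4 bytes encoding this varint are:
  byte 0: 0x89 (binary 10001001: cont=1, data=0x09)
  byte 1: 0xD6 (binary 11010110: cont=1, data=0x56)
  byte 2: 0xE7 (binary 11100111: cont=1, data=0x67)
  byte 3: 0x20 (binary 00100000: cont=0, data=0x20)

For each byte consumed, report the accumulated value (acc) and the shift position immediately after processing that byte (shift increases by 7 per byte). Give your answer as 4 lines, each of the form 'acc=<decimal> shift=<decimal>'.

byte 0=0x89: payload=0x09=9, contrib = 9<<0 = 9; acc -> 9, shift -> 7
byte 1=0xD6: payload=0x56=86, contrib = 86<<7 = 11008; acc -> 11017, shift -> 14
byte 2=0xE7: payload=0x67=103, contrib = 103<<14 = 1687552; acc -> 1698569, shift -> 21
byte 3=0x20: payload=0x20=32, contrib = 32<<21 = 67108864; acc -> 68807433, shift -> 28

Answer: acc=9 shift=7
acc=11017 shift=14
acc=1698569 shift=21
acc=68807433 shift=28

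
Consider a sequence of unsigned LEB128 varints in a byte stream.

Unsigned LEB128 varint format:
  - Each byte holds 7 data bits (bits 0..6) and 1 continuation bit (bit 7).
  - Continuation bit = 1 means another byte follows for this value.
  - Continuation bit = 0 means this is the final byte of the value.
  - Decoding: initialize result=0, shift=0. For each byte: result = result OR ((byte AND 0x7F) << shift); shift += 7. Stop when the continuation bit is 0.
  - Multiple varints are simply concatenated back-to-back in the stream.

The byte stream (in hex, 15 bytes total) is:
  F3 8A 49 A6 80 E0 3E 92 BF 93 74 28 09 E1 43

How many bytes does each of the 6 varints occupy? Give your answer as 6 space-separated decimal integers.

  byte[0]=0xF3 cont=1 payload=0x73=115: acc |= 115<<0 -> acc=115 shift=7
  byte[1]=0x8A cont=1 payload=0x0A=10: acc |= 10<<7 -> acc=1395 shift=14
  byte[2]=0x49 cont=0 payload=0x49=73: acc |= 73<<14 -> acc=1197427 shift=21 [end]
Varint 1: bytes[0:3] = F3 8A 49 -> value 1197427 (3 byte(s))
  byte[3]=0xA6 cont=1 payload=0x26=38: acc |= 38<<0 -> acc=38 shift=7
  byte[4]=0x80 cont=1 payload=0x00=0: acc |= 0<<7 -> acc=38 shift=14
  byte[5]=0xE0 cont=1 payload=0x60=96: acc |= 96<<14 -> acc=1572902 shift=21
  byte[6]=0x3E cont=0 payload=0x3E=62: acc |= 62<<21 -> acc=131596326 shift=28 [end]
Varint 2: bytes[3:7] = A6 80 E0 3E -> value 131596326 (4 byte(s))
  byte[7]=0x92 cont=1 payload=0x12=18: acc |= 18<<0 -> acc=18 shift=7
  byte[8]=0xBF cont=1 payload=0x3F=63: acc |= 63<<7 -> acc=8082 shift=14
  byte[9]=0x93 cont=1 payload=0x13=19: acc |= 19<<14 -> acc=319378 shift=21
  byte[10]=0x74 cont=0 payload=0x74=116: acc |= 116<<21 -> acc=243589010 shift=28 [end]
Varint 3: bytes[7:11] = 92 BF 93 74 -> value 243589010 (4 byte(s))
  byte[11]=0x28 cont=0 payload=0x28=40: acc |= 40<<0 -> acc=40 shift=7 [end]
Varint 4: bytes[11:12] = 28 -> value 40 (1 byte(s))
  byte[12]=0x09 cont=0 payload=0x09=9: acc |= 9<<0 -> acc=9 shift=7 [end]
Varint 5: bytes[12:13] = 09 -> value 9 (1 byte(s))
  byte[13]=0xE1 cont=1 payload=0x61=97: acc |= 97<<0 -> acc=97 shift=7
  byte[14]=0x43 cont=0 payload=0x43=67: acc |= 67<<7 -> acc=8673 shift=14 [end]
Varint 6: bytes[13:15] = E1 43 -> value 8673 (2 byte(s))

Answer: 3 4 4 1 1 2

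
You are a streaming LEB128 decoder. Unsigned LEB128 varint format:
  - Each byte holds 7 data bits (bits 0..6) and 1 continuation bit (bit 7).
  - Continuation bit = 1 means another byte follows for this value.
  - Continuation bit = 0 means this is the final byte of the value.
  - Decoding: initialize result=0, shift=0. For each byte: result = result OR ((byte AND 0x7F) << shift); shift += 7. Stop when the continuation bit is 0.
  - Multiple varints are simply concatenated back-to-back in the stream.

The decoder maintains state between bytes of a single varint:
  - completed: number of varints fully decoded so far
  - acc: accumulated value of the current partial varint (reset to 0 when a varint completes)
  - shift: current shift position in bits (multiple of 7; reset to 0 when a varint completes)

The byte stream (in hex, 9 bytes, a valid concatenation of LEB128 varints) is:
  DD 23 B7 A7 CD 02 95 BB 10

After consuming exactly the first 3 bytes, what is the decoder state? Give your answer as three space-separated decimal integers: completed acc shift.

Answer: 1 55 7

Derivation:
byte[0]=0xDD cont=1 payload=0x5D: acc |= 93<<0 -> completed=0 acc=93 shift=7
byte[1]=0x23 cont=0 payload=0x23: varint #1 complete (value=4573); reset -> completed=1 acc=0 shift=0
byte[2]=0xB7 cont=1 payload=0x37: acc |= 55<<0 -> completed=1 acc=55 shift=7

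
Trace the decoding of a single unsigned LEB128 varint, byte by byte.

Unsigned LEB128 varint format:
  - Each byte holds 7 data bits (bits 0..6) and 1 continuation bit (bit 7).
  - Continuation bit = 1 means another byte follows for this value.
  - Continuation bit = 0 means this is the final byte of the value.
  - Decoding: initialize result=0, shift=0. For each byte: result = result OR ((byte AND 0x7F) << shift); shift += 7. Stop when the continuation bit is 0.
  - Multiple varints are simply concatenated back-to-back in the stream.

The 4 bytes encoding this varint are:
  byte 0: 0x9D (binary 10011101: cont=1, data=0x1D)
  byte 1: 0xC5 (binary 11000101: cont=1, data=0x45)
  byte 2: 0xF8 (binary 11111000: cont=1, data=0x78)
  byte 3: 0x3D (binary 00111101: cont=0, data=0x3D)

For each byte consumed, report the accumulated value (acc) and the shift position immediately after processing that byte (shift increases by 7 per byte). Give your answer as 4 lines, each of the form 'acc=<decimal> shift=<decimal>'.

Answer: acc=29 shift=7
acc=8861 shift=14
acc=1974941 shift=21
acc=129901213 shift=28

Derivation:
byte 0=0x9D: payload=0x1D=29, contrib = 29<<0 = 29; acc -> 29, shift -> 7
byte 1=0xC5: payload=0x45=69, contrib = 69<<7 = 8832; acc -> 8861, shift -> 14
byte 2=0xF8: payload=0x78=120, contrib = 120<<14 = 1966080; acc -> 1974941, shift -> 21
byte 3=0x3D: payload=0x3D=61, contrib = 61<<21 = 127926272; acc -> 129901213, shift -> 28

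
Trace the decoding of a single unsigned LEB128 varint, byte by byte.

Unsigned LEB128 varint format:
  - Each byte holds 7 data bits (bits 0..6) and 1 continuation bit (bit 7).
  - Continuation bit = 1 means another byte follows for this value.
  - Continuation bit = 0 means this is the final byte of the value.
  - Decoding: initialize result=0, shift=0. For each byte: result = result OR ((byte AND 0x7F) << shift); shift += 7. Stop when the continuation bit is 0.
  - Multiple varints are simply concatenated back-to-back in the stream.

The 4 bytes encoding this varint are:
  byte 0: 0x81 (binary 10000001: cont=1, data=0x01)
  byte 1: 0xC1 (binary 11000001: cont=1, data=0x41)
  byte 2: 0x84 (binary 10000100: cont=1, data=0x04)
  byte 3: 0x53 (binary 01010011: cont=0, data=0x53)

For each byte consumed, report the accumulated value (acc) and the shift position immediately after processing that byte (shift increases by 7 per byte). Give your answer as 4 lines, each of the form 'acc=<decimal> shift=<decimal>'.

byte 0=0x81: payload=0x01=1, contrib = 1<<0 = 1; acc -> 1, shift -> 7
byte 1=0xC1: payload=0x41=65, contrib = 65<<7 = 8320; acc -> 8321, shift -> 14
byte 2=0x84: payload=0x04=4, contrib = 4<<14 = 65536; acc -> 73857, shift -> 21
byte 3=0x53: payload=0x53=83, contrib = 83<<21 = 174063616; acc -> 174137473, shift -> 28

Answer: acc=1 shift=7
acc=8321 shift=14
acc=73857 shift=21
acc=174137473 shift=28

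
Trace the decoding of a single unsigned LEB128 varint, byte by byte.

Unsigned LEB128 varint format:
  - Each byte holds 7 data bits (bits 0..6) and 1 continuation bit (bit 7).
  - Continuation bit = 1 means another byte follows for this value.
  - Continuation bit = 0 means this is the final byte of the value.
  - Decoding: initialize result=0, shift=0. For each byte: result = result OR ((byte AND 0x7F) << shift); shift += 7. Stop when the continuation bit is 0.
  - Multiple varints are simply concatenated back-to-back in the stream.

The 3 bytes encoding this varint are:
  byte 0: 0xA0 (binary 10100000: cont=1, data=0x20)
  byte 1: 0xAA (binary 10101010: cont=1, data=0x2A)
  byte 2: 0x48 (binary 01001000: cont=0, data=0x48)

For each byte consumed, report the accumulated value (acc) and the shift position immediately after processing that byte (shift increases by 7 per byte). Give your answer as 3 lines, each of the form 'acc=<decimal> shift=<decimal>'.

byte 0=0xA0: payload=0x20=32, contrib = 32<<0 = 32; acc -> 32, shift -> 7
byte 1=0xAA: payload=0x2A=42, contrib = 42<<7 = 5376; acc -> 5408, shift -> 14
byte 2=0x48: payload=0x48=72, contrib = 72<<14 = 1179648; acc -> 1185056, shift -> 21

Answer: acc=32 shift=7
acc=5408 shift=14
acc=1185056 shift=21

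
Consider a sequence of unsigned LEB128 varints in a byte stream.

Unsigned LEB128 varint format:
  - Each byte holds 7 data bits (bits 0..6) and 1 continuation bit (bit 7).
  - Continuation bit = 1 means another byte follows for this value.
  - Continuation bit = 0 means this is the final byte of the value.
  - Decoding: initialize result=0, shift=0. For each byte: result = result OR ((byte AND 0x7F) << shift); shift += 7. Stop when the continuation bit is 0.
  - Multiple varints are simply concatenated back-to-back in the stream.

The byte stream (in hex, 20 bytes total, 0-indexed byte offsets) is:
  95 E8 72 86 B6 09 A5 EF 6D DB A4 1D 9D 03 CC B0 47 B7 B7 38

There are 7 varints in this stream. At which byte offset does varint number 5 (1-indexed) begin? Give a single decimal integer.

  byte[0]=0x95 cont=1 payload=0x15=21: acc |= 21<<0 -> acc=21 shift=7
  byte[1]=0xE8 cont=1 payload=0x68=104: acc |= 104<<7 -> acc=13333 shift=14
  byte[2]=0x72 cont=0 payload=0x72=114: acc |= 114<<14 -> acc=1881109 shift=21 [end]
Varint 1: bytes[0:3] = 95 E8 72 -> value 1881109 (3 byte(s))
  byte[3]=0x86 cont=1 payload=0x06=6: acc |= 6<<0 -> acc=6 shift=7
  byte[4]=0xB6 cont=1 payload=0x36=54: acc |= 54<<7 -> acc=6918 shift=14
  byte[5]=0x09 cont=0 payload=0x09=9: acc |= 9<<14 -> acc=154374 shift=21 [end]
Varint 2: bytes[3:6] = 86 B6 09 -> value 154374 (3 byte(s))
  byte[6]=0xA5 cont=1 payload=0x25=37: acc |= 37<<0 -> acc=37 shift=7
  byte[7]=0xEF cont=1 payload=0x6F=111: acc |= 111<<7 -> acc=14245 shift=14
  byte[8]=0x6D cont=0 payload=0x6D=109: acc |= 109<<14 -> acc=1800101 shift=21 [end]
Varint 3: bytes[6:9] = A5 EF 6D -> value 1800101 (3 byte(s))
  byte[9]=0xDB cont=1 payload=0x5B=91: acc |= 91<<0 -> acc=91 shift=7
  byte[10]=0xA4 cont=1 payload=0x24=36: acc |= 36<<7 -> acc=4699 shift=14
  byte[11]=0x1D cont=0 payload=0x1D=29: acc |= 29<<14 -> acc=479835 shift=21 [end]
Varint 4: bytes[9:12] = DB A4 1D -> value 479835 (3 byte(s))
  byte[12]=0x9D cont=1 payload=0x1D=29: acc |= 29<<0 -> acc=29 shift=7
  byte[13]=0x03 cont=0 payload=0x03=3: acc |= 3<<7 -> acc=413 shift=14 [end]
Varint 5: bytes[12:14] = 9D 03 -> value 413 (2 byte(s))
  byte[14]=0xCC cont=1 payload=0x4C=76: acc |= 76<<0 -> acc=76 shift=7
  byte[15]=0xB0 cont=1 payload=0x30=48: acc |= 48<<7 -> acc=6220 shift=14
  byte[16]=0x47 cont=0 payload=0x47=71: acc |= 71<<14 -> acc=1169484 shift=21 [end]
Varint 6: bytes[14:17] = CC B0 47 -> value 1169484 (3 byte(s))
  byte[17]=0xB7 cont=1 payload=0x37=55: acc |= 55<<0 -> acc=55 shift=7
  byte[18]=0xB7 cont=1 payload=0x37=55: acc |= 55<<7 -> acc=7095 shift=14
  byte[19]=0x38 cont=0 payload=0x38=56: acc |= 56<<14 -> acc=924599 shift=21 [end]
Varint 7: bytes[17:20] = B7 B7 38 -> value 924599 (3 byte(s))

Answer: 12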